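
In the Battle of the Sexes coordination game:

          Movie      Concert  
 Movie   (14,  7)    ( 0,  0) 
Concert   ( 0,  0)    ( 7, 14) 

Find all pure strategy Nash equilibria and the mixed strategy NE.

Pure NE: (Movie, Movie) and (Concert, Concert); Mixed NE: p = 0.6667, q = 0.3333

Work:
Check pure NE:
(Movie, Movie): (14, 7) - no unilateral deviation beneficial
(Concert, Concert): (7, 14) - no unilateral deviation beneficial
Mixed NE: P1 plays Movie with p = 0.6667, P2 plays Movie with q = 0.3333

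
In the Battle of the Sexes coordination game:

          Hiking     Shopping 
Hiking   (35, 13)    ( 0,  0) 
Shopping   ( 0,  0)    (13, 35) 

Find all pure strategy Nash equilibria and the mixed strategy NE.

Pure NE: (Hiking, Hiking) and (Shopping, Shopping); Mixed NE: p = 0.7292, q = 0.2708

Work:
Check pure NE:
(Hiking, Hiking): (35, 13) - no unilateral deviation beneficial
(Shopping, Shopping): (13, 35) - no unilateral deviation beneficial
Mixed NE: P1 plays Hiking with p = 0.7292, P2 plays Hiking with q = 0.2708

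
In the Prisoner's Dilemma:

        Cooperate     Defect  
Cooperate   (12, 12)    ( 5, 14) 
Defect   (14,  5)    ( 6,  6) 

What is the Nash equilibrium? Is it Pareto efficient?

(Defect, Defect) is NE; not Pareto efficient

Work:
Defect dominates Cooperate for both players:
If P2 cooperates: Defect (14) > Cooperate (12)
If P2 defects: Defect (6) > Cooperate (5)
NE: (Defect, Defect) with payoff (6, 6)
But (Cooperate, Cooperate) = (12, 12) Pareto dominates (6, 6)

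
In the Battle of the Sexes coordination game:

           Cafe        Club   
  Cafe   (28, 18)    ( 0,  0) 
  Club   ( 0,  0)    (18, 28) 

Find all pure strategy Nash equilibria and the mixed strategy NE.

Pure NE: (Cafe, Cafe) and (Club, Club); Mixed NE: p = 0.6087, q = 0.3913

Work:
Check pure NE:
(Cafe, Cafe): (28, 18) - no unilateral deviation beneficial
(Club, Club): (18, 28) - no unilateral deviation beneficial
Mixed NE: P1 plays Cafe with p = 0.6087, P2 plays Cafe with q = 0.3913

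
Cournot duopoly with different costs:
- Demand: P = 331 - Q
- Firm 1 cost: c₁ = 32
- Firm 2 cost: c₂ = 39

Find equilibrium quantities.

q₁* = 102.0, q₂* = 95.0

Work:
Reaction: q₁ = (331 - 32 - q₂)/2
Reaction: q₂ = (331 - 39 - q₁)/2
Solve simultaneously:
q₁* = (331 - 2×32 + 39)/3 = 102.0
q₂* = (331 - 2×39 + 32)/3 = 95.0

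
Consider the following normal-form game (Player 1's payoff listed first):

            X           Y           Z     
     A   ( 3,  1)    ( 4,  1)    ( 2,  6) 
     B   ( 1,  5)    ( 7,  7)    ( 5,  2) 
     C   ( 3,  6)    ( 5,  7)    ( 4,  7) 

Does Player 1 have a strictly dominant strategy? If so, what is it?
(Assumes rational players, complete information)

No strictly dominant strategy exists for Player 1

Work:
A strategy strictly dominates another if it gives a strictly higher payoff against every opponent action. Compare each pair of P1's strategies column-by-column:
  A vs B: [3 vs 1, 4 vs 7, 2 vs 5] → A does not strictly dominate B (column Y: 4 ≤ 7)
  A vs C: [3 vs 3, 4 vs 5, 2 vs 4] → A does not strictly dominate C (column X: 3 ≤ 3)
  B vs A: [1 vs 3, 7 vs 4, 5 vs 2] → B does not strictly dominate A (column X: 1 ≤ 3)
  B vs C: [1 vs 3, 7 vs 5, 5 vs 4] → B does not strictly dominate C (column X: 1 ≤ 3)
  C vs A: [3 vs 3, 5 vs 4, 4 vs 2] → C does not strictly dominate A (column X: 3 ≤ 3)
  C vs B: [3 vs 1, 5 vs 7, 4 vs 5] → C does not strictly dominate B (column Y: 5 ≤ 7)
No single strategy strictly dominates all others → no strictly dominant strategy.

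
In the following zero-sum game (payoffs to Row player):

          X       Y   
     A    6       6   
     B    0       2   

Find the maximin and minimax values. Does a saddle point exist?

Maximin = 6, Minimax = 6, Saddle: True

Work:
Row minimums: [6, 0] → maximin = 6
Column maximums: [6, 6] → minimax = 6
Saddle point exists! Game value = 6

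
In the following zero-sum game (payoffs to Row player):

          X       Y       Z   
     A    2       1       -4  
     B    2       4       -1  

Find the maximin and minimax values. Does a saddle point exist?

Maximin = -1, Minimax = -1, Saddle: True

Work:
Row minimums: [-4, -1] → maximin = -1
Column maximums: [2, 4, -1] → minimax = -1
Saddle point exists! Game value = -1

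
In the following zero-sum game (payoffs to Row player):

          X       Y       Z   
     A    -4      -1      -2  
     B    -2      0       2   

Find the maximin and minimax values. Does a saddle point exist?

Maximin = -2, Minimax = -2, Saddle: True

Work:
Row minimums: [-4, -2] → maximin = -2
Column maximums: [-2, 0, 2] → minimax = -2
Saddle point exists! Game value = -2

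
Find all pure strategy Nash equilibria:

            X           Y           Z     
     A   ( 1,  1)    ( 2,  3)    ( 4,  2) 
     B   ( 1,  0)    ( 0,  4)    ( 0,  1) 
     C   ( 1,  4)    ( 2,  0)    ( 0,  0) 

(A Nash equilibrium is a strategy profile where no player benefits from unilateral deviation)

Nash equilibrium: (A, Y), (C, X)

Work:
Best responses:
  P1 vs X: payoffs [1, 1, 1] → best response A/B/C (payoff 1)
  P1 vs Y: payoffs [2, 0, 2] → best response A/C (payoff 2)
  P1 vs Z: payoffs [4, 0, 0] → best response A (payoff 4)
  P2 vs A: payoffs [1, 3, 2] → best response Y (payoff 3)
  P2 vs B: payoffs [0, 4, 1] → best response Y (payoff 4)
  P2 vs C: payoffs [4, 0, 0] → best response X (payoff 4)
Mutual best responses: (A,Y), (C,X) → Nash equilibria.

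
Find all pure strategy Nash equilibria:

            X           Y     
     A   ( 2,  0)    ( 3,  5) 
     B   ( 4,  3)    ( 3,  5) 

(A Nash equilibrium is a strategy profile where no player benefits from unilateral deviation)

Nash equilibrium: (A, Y), (B, Y)

Work:
Best responses:
  P1 vs X: payoffs [2, 4] → best response B (payoff 4)
  P1 vs Y: payoffs [3, 3] → best response A/B (payoff 3)
  P2 vs A: payoffs [0, 5] → best response Y (payoff 5)
  P2 vs B: payoffs [3, 5] → best response Y (payoff 5)
Mutual best responses: (A,Y), (B,Y) → Nash equilibria.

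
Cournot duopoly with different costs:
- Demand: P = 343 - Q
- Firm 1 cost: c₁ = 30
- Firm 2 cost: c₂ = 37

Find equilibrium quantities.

q₁* = 106.67, q₂* = 99.67

Work:
Reaction: q₁ = (343 - 30 - q₂)/2
Reaction: q₂ = (343 - 37 - q₁)/2
Solve simultaneously:
q₁* = (343 - 2×30 + 37)/3 = 106.67
q₂* = (343 - 2×37 + 30)/3 = 99.67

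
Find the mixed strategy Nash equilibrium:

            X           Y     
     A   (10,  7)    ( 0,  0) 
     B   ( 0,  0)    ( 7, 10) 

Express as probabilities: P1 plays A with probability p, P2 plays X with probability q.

p = 0.5882, q = 0.4118

Work:
Find probabilities that make opponent indifferent:
P2 chooses q to make P1 indifferent between A and B
P1 chooses p to make P2 indifferent between X and Y
Mixed NE: P1 plays (A: 0.5882, B: 0.4118), P2 plays (X: 0.4118, Y: 0.5882)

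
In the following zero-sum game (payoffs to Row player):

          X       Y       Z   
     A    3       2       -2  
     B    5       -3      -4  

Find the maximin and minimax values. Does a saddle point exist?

Maximin = -2, Minimax = -2, Saddle: True

Work:
Row minimums: [-2, -4] → maximin = -2
Column maximums: [5, 2, -2] → minimax = -2
Saddle point exists! Game value = -2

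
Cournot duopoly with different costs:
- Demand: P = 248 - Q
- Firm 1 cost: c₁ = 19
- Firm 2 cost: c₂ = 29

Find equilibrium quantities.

q₁* = 79.67, q₂* = 69.67

Work:
Reaction: q₁ = (248 - 19 - q₂)/2
Reaction: q₂ = (248 - 29 - q₁)/2
Solve simultaneously:
q₁* = (248 - 2×19 + 29)/3 = 79.67
q₂* = (248 - 2×29 + 19)/3 = 69.67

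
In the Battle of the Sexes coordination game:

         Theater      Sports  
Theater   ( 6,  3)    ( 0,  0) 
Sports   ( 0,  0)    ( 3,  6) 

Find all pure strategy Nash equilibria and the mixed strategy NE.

Pure NE: (Theater, Theater) and (Sports, Sports); Mixed NE: p = 0.6667, q = 0.3333

Work:
Check pure NE:
(Theater, Theater): (6, 3) - no unilateral deviation beneficial
(Sports, Sports): (3, 6) - no unilateral deviation beneficial
Mixed NE: P1 plays Theater with p = 0.6667, P2 plays Theater with q = 0.3333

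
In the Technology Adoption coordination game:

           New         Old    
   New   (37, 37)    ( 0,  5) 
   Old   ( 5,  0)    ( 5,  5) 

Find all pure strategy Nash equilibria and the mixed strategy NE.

Pure NE: (New, New) and (Old, Old); Mixed NE: p = 0.1351, q = 0.1351

Work:
Check pure NE:
(New, New): (37, 37) - no unilateral deviation beneficial
(Old, Old): (5, 5) - no unilateral deviation beneficial
Mixed NE: P1 plays New with p = 0.1351, P2 plays New with q = 0.1351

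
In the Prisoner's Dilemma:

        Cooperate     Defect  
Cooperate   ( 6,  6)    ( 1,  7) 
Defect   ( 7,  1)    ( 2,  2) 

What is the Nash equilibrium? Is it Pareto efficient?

(Defect, Defect) is NE; not Pareto efficient

Work:
Defect dominates Cooperate for both players:
If P2 cooperates: Defect (7) > Cooperate (6)
If P2 defects: Defect (2) > Cooperate (1)
NE: (Defect, Defect) with payoff (2, 2)
But (Cooperate, Cooperate) = (6, 6) Pareto dominates (2, 2)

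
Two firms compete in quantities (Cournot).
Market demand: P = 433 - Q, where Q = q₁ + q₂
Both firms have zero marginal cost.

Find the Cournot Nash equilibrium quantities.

q₁* = q₂* = 144.33; P* = 144.33

Work:
Profit: π_i = P·q_i = (a - q_i - q_j)·q_i
FOC: ∂π_i/∂q_i = a - 2q_i - q_j = 0
Reaction function: q_i = (433 - q_j)/2
Symmetry: q* = 433/3 = 144.33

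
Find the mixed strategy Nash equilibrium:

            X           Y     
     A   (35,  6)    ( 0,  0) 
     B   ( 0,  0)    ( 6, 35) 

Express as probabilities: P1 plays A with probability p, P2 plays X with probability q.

p = 0.8537, q = 0.1463

Work:
Find probabilities that make opponent indifferent:
P2 chooses q to make P1 indifferent between A and B
P1 chooses p to make P2 indifferent between X and Y
Mixed NE: P1 plays (A: 0.8537, B: 0.1463), P2 plays (X: 0.1463, Y: 0.8537)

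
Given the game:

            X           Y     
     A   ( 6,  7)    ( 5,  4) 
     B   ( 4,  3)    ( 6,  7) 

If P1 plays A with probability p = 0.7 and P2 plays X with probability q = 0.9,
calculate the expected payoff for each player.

E[P1] = 5.39, E[P2] = 5.71

Work:
E[P1] = p·q·π₁(A,X) + p·(1-q)·π₁(A,Y) + (1-p)·q·π₁(B,X) + (1-p)·(1-q)·π₁(B,Y)
= 0.7·0.9·6 + 0.7·0.1·5 + 0.3·0.9·4 + 0.3·0.1·6
= 5.39

E[P2] = 5.71 (similar calculation)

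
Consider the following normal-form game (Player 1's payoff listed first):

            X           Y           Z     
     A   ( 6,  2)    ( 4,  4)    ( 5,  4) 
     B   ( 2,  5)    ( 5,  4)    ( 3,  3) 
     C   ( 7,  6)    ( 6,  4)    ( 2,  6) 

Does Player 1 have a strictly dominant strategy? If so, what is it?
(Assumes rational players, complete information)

No strictly dominant strategy exists for Player 1

Work:
A strategy strictly dominates another if it gives a strictly higher payoff against every opponent action. Compare each pair of P1's strategies column-by-column:
  A vs B: [6 vs 2, 4 vs 5, 5 vs 3] → A does not strictly dominate B (column Y: 4 ≤ 5)
  A vs C: [6 vs 7, 4 vs 6, 5 vs 2] → A does not strictly dominate C (column X: 6 ≤ 7)
  B vs A: [2 vs 6, 5 vs 4, 3 vs 5] → B does not strictly dominate A (column X: 2 ≤ 6)
  B vs C: [2 vs 7, 5 vs 6, 3 vs 2] → B does not strictly dominate C (column X: 2 ≤ 7)
  C vs A: [7 vs 6, 6 vs 4, 2 vs 5] → C does not strictly dominate A (column Z: 2 ≤ 5)
  C vs B: [7 vs 2, 6 vs 5, 2 vs 3] → C does not strictly dominate B (column Z: 2 ≤ 3)
No single strategy strictly dominates all others → no strictly dominant strategy.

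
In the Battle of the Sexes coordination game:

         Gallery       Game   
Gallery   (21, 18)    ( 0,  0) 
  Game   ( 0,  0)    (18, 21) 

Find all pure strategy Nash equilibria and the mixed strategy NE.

Pure NE: (Gallery, Gallery) and (Game, Game); Mixed NE: p = 0.5385, q = 0.4615

Work:
Check pure NE:
(Gallery, Gallery): (21, 18) - no unilateral deviation beneficial
(Game, Game): (18, 21) - no unilateral deviation beneficial
Mixed NE: P1 plays Gallery with p = 0.5385, P2 plays Gallery with q = 0.4615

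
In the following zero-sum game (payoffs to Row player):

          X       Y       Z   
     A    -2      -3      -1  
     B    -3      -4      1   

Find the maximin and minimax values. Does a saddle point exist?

Maximin = -3, Minimax = -3, Saddle: True

Work:
Row minimums: [-3, -4] → maximin = -3
Column maximums: [-2, -3, 1] → minimax = -3
Saddle point exists! Game value = -3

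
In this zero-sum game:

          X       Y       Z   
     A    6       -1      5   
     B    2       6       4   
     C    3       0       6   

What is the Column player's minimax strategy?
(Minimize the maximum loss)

Column should play X or Y or Z (all achieve the minimum), value = 6

Work:
Column player minimizes Row's maximum payoff:
Column X: max payoff to Row = 6
Column Y: max payoff to Row = 6
Column Z: max payoff to Row = 6
Minimum is 6, achieved by columns X, Y, Z (tied).
Each of X or Y or Z is a minimax strategy.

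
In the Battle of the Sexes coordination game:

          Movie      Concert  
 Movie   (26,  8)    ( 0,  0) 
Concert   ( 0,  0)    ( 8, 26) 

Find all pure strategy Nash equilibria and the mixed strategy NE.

Pure NE: (Movie, Movie) and (Concert, Concert); Mixed NE: p = 0.7647, q = 0.2353

Work:
Check pure NE:
(Movie, Movie): (26, 8) - no unilateral deviation beneficial
(Concert, Concert): (8, 26) - no unilateral deviation beneficial
Mixed NE: P1 plays Movie with p = 0.7647, P2 plays Movie with q = 0.2353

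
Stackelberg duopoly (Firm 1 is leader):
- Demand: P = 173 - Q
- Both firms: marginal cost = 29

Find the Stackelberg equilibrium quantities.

q₁* (leader) = 72.0, q₂* (follower) = 36.0

Work:
Follower's reaction: q₂ = (a - c - q₁)/2
Leader substitutes: π₁ = q₁·(a - q₁ - (a-c-q₁)/2 - c)
FOC: q₁* = (173 - 29)/2 = 72.00
Then: q₂* = (173 - 29 - 72.0)/2 = 36.00
Leader has first-mover advantage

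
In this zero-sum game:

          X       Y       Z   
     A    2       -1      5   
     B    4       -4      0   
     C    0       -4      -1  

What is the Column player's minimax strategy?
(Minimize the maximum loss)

Column should play Y, value = -1

Work:
Column player minimizes Row's maximum payoff:
Column X: max payoff to Row = 4
Column Y: max payoff to Row = -1
Column Z: max payoff to Row = 5
Minimum is -1, achieved by column Y.
Minimax strategy: Y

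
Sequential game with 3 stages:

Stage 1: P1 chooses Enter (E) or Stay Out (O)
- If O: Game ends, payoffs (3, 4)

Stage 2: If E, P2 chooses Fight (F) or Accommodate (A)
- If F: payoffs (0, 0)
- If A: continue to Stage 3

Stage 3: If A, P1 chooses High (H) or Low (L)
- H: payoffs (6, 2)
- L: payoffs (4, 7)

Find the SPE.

SPE: (E, A, H); Outcome (6, 2)

Work:
Stage 3: P1 chooses H (6 vs 4)
Stage 2: P2: F->0, A->2 (anticipating H). Choose A
Stage 1: P1: O->3, E->6 (anticipating A, H). Choose E
SPE path: E -> A -> H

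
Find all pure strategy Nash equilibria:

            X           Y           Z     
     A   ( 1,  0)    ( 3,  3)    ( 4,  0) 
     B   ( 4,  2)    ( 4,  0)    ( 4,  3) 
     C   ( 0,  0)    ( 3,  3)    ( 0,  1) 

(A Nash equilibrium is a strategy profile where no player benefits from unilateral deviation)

Nash equilibrium: (B, Z)

Work:
Best responses:
  P1 vs X: payoffs [1, 4, 0] → best response B (payoff 4)
  P1 vs Y: payoffs [3, 4, 3] → best response B (payoff 4)
  P1 vs Z: payoffs [4, 4, 0] → best response A/B (payoff 4)
  P2 vs A: payoffs [0, 3, 0] → best response Y (payoff 3)
  P2 vs B: payoffs [2, 0, 3] → best response Z (payoff 3)
  P2 vs C: payoffs [0, 3, 1] → best response Y (payoff 3)
Mutual best responses: (B,Z) → Nash equilibria.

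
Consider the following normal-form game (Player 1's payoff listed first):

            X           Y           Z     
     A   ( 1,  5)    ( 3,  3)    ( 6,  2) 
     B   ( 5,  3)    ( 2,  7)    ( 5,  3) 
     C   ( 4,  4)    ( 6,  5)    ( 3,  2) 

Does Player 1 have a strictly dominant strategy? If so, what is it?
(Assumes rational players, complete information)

No strictly dominant strategy exists for Player 1

Work:
A strategy strictly dominates another if it gives a strictly higher payoff against every opponent action. Compare each pair of P1's strategies column-by-column:
  A vs B: [1 vs 5, 3 vs 2, 6 vs 5] → A does not strictly dominate B (column X: 1 ≤ 5)
  A vs C: [1 vs 4, 3 vs 6, 6 vs 3] → A does not strictly dominate C (column X: 1 ≤ 4)
  B vs A: [5 vs 1, 2 vs 3, 5 vs 6] → B does not strictly dominate A (column Y: 2 ≤ 3)
  B vs C: [5 vs 4, 2 vs 6, 5 vs 3] → B does not strictly dominate C (column Y: 2 ≤ 6)
  C vs A: [4 vs 1, 6 vs 3, 3 vs 6] → C does not strictly dominate A (column Z: 3 ≤ 6)
  C vs B: [4 vs 5, 6 vs 2, 3 vs 5] → C does not strictly dominate B (column X: 4 ≤ 5)
No single strategy strictly dominates all others → no strictly dominant strategy.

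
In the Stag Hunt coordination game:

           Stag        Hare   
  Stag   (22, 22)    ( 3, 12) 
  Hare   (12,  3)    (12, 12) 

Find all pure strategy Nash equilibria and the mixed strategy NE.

Pure NE: (Stag, Stag) and (Hare, Hare); Mixed NE: p = 0.4737, q = 0.4737

Work:
Check pure NE:
(Stag, Stag): (22, 22) - no unilateral deviation beneficial
(Hare, Hare): (12, 12) - no unilateral deviation beneficial
Mixed NE: P1 plays Stag with p = 0.4737, P2 plays Stag with q = 0.4737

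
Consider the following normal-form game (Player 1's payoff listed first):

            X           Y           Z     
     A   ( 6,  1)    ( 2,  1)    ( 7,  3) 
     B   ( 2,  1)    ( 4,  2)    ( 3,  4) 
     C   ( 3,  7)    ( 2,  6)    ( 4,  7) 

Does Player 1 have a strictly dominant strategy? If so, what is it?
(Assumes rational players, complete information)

No strictly dominant strategy exists for Player 1

Work:
A strategy strictly dominates another if it gives a strictly higher payoff against every opponent action. Compare each pair of P1's strategies column-by-column:
  A vs B: [6 vs 2, 2 vs 4, 7 vs 3] → A does not strictly dominate B (column Y: 2 ≤ 4)
  A vs C: [6 vs 3, 2 vs 2, 7 vs 4] → A does not strictly dominate C (column Y: 2 ≤ 2)
  B vs A: [2 vs 6, 4 vs 2, 3 vs 7] → B does not strictly dominate A (column X: 2 ≤ 6)
  B vs C: [2 vs 3, 4 vs 2, 3 vs 4] → B does not strictly dominate C (column X: 2 ≤ 3)
  C vs A: [3 vs 6, 2 vs 2, 4 vs 7] → C does not strictly dominate A (column X: 3 ≤ 6)
  C vs B: [3 vs 2, 2 vs 4, 4 vs 3] → C does not strictly dominate B (column Y: 2 ≤ 4)
No single strategy strictly dominates all others → no strictly dominant strategy.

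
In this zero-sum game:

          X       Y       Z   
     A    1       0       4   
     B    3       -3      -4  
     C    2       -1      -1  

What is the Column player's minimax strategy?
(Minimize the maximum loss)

Column should play Y, value = 0

Work:
Column player minimizes Row's maximum payoff:
Column X: max payoff to Row = 3
Column Y: max payoff to Row = 0
Column Z: max payoff to Row = 4
Minimum is 0, achieved by column Y.
Minimax strategy: Y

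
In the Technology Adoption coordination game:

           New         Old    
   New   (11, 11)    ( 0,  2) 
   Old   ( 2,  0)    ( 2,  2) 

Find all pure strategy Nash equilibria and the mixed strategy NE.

Pure NE: (New, New) and (Old, Old); Mixed NE: p = 0.1818, q = 0.1818

Work:
Check pure NE:
(New, New): (11, 11) - no unilateral deviation beneficial
(Old, Old): (2, 2) - no unilateral deviation beneficial
Mixed NE: P1 plays New with p = 0.1818, P2 plays New with q = 0.1818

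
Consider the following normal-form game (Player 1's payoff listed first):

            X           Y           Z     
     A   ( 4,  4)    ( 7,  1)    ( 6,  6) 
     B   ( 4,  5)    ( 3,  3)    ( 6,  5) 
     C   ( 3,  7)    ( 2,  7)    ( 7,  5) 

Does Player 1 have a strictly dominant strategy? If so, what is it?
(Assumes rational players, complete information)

No strictly dominant strategy exists for Player 1

Work:
A strategy strictly dominates another if it gives a strictly higher payoff against every opponent action. Compare each pair of P1's strategies column-by-column:
  A vs B: [4 vs 4, 7 vs 3, 6 vs 6] → A does not strictly dominate B (column X: 4 ≤ 4)
  A vs C: [4 vs 3, 7 vs 2, 6 vs 7] → A does not strictly dominate C (column Z: 6 ≤ 7)
  B vs A: [4 vs 4, 3 vs 7, 6 vs 6] → B does not strictly dominate A (column X: 4 ≤ 4)
  B vs C: [4 vs 3, 3 vs 2, 6 vs 7] → B does not strictly dominate C (column Z: 6 ≤ 7)
  C vs A: [3 vs 4, 2 vs 7, 7 vs 6] → C does not strictly dominate A (column X: 3 ≤ 4)
  C vs B: [3 vs 4, 2 vs 3, 7 vs 6] → C does not strictly dominate B (column X: 3 ≤ 4)
No single strategy strictly dominates all others → no strictly dominant strategy.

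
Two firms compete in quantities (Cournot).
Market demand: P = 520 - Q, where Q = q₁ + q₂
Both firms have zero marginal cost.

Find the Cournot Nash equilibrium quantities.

q₁* = q₂* = 173.33; P* = 173.33

Work:
Profit: π_i = P·q_i = (a - q_i - q_j)·q_i
FOC: ∂π_i/∂q_i = a - 2q_i - q_j = 0
Reaction function: q_i = (520 - q_j)/2
Symmetry: q* = 520/3 = 173.33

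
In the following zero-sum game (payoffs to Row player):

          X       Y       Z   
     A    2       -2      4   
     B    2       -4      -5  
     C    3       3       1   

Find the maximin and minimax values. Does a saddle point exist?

Maximin = 1, Minimax = 3, Saddle: False

Work:
Row minimums: [-2, -5, 1] → maximin = 1
Column maximums: [3, 3, 4] → minimax = 3
No saddle point (maximin ≠ minimax). Mixed strategy needed.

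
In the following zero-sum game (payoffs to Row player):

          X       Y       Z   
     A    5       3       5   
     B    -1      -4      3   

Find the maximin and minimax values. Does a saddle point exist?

Maximin = 3, Minimax = 3, Saddle: True

Work:
Row minimums: [3, -4] → maximin = 3
Column maximums: [5, 3, 5] → minimax = 3
Saddle point exists! Game value = 3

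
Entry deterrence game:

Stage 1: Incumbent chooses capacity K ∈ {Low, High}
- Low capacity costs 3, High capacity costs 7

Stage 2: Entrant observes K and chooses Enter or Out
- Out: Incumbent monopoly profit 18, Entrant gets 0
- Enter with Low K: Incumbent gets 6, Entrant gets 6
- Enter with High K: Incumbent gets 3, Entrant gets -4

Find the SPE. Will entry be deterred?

SPE: (High, Enter|Low, Out|High); Entry deterred. Incumbent net profit = 11

Work:
After Low K: Entrant enters (6 > 0)
After High K: Entrant stays out (-4 < 0)
Incumbent: Low → 6−3=3, High → 18−7=11
Incumbent chooses High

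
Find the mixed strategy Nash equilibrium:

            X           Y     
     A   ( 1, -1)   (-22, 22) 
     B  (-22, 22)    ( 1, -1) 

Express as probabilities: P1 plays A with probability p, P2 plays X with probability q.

p = 0.5, q = 0.5

Work:
Find probabilities that make opponent indifferent:
P2 chooses q to make P1 indifferent between A and B
P1 chooses p to make P2 indifferent between X and Y
Mixed NE: P1 plays (A: 0.5, B: 0.5), P2 plays (X: 0.5, Y: 0.5)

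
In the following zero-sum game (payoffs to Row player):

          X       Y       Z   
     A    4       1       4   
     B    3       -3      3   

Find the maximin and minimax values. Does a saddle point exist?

Maximin = 1, Minimax = 1, Saddle: True

Work:
Row minimums: [1, -3] → maximin = 1
Column maximums: [4, 1, 4] → minimax = 1
Saddle point exists! Game value = 1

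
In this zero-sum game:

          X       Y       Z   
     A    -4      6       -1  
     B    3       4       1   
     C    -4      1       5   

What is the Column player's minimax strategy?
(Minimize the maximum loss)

Column should play X, value = 3

Work:
Column player minimizes Row's maximum payoff:
Column X: max payoff to Row = 3
Column Y: max payoff to Row = 6
Column Z: max payoff to Row = 5
Minimum is 3, achieved by column X.
Minimax strategy: X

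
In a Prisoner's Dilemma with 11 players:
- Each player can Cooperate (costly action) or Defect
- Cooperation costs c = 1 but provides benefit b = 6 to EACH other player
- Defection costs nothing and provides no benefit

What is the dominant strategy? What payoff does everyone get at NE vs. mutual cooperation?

Dominant: Defect; NE payoff = 0; Coop payoff = 59

Work:
Defect dominates (saves cost c = 1, benefit to others is external)
NE: All defect → everyone gets 0
If all cooperate: each receives (10)×6 - 1 = 59
Social dilemma: 59 > 0 but NE gives 0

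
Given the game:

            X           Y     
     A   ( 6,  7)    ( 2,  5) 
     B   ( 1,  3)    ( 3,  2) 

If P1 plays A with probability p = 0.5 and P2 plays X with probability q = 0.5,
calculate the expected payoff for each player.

E[P1] = 3.0, E[P2] = 4.25

Work:
E[P1] = p·q·π₁(A,X) + p·(1-q)·π₁(A,Y) + (1-p)·q·π₁(B,X) + (1-p)·(1-q)·π₁(B,Y)
= 0.5·0.5·6 + 0.5·0.5·2 + 0.5·0.5·1 + 0.5·0.5·3
= 3.0

E[P2] = 4.25 (similar calculation)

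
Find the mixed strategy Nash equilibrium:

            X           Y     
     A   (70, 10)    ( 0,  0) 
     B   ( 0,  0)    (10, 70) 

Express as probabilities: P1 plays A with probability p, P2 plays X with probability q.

p = 0.875, q = 0.125

Work:
Find probabilities that make opponent indifferent:
P2 chooses q to make P1 indifferent between A and B
P1 chooses p to make P2 indifferent between X and Y
Mixed NE: P1 plays (A: 0.875, B: 0.125), P2 plays (X: 0.125, Y: 0.875)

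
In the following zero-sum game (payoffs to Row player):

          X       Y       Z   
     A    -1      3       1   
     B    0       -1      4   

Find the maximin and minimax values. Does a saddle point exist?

Maximin = -1, Minimax = 0, Saddle: False

Work:
Row minimums: [-1, -1] → maximin = -1
Column maximums: [0, 3, 4] → minimax = 0
No saddle point (maximin ≠ minimax). Mixed strategy needed.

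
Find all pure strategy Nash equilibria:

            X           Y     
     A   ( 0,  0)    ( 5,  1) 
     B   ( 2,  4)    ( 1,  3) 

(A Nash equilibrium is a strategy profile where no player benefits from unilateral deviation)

Nash equilibrium: (A, Y), (B, X)

Work:
Best responses:
  P1 vs X: payoffs [0, 2] → best response B (payoff 2)
  P1 vs Y: payoffs [5, 1] → best response A (payoff 5)
  P2 vs A: payoffs [0, 1] → best response Y (payoff 1)
  P2 vs B: payoffs [4, 3] → best response X (payoff 4)
Mutual best responses: (A,Y), (B,X) → Nash equilibria.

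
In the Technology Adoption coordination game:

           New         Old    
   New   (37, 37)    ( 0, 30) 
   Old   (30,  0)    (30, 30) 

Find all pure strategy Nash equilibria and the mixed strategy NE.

Pure NE: (New, New) and (Old, Old); Mixed NE: p = 0.8108, q = 0.8108

Work:
Check pure NE:
(New, New): (37, 37) - no unilateral deviation beneficial
(Old, Old): (30, 30) - no unilateral deviation beneficial
Mixed NE: P1 plays New with p = 0.8108, P2 plays New with q = 0.8108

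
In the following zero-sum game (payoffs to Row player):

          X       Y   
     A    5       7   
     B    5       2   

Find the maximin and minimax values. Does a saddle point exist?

Maximin = 5, Minimax = 5, Saddle: True

Work:
Row minimums: [5, 2] → maximin = 5
Column maximums: [5, 7] → minimax = 5
Saddle point exists! Game value = 5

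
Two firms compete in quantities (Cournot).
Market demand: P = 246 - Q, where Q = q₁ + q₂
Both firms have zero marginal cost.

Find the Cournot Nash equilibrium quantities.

q₁* = q₂* = 82.0; P* = 82.0

Work:
Profit: π_i = P·q_i = (a - q_i - q_j)·q_i
FOC: ∂π_i/∂q_i = a - 2q_i - q_j = 0
Reaction function: q_i = (246 - q_j)/2
Symmetry: q* = 246/3 = 82.0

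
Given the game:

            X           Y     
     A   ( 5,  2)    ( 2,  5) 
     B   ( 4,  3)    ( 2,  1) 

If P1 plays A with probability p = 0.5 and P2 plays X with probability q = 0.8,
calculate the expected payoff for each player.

E[P1] = 4.0, E[P2] = 2.6

Work:
E[P1] = p·q·π₁(A,X) + p·(1-q)·π₁(A,Y) + (1-p)·q·π₁(B,X) + (1-p)·(1-q)·π₁(B,Y)
= 0.5·0.8·5 + 0.5·0.2·2 + 0.5·0.8·4 + 0.5·0.2·2
= 4.0

E[P2] = 2.6 (similar calculation)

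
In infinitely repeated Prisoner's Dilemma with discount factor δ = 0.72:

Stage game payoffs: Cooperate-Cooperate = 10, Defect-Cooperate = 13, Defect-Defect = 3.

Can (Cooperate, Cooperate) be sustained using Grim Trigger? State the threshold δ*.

δ* = 0.3; since δ = 0.72 ≥ 0.3, cooperation can be sustained

Work:
For Grim Trigger:
Cooperate forever: 10/(1-δ)
Defect then punished: 13 + 3·δ/(1-δ)
Need: 10/(1-δ) ≥ 13 + 3·δ/(1-δ)
Solving: δ ≥ (T-R)/(T-P) = (13-10)/(13-3) = 0.3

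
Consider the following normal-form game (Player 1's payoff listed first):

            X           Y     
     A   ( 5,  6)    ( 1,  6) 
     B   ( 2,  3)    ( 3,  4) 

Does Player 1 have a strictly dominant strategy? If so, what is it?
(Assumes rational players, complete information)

No strictly dominant strategy exists for Player 1

Work:
A strategy strictly dominates another if it gives a strictly higher payoff against every opponent action. Compare each pair of P1's strategies column-by-column:
  A vs B: [5 vs 2, 1 vs 3] → A does not strictly dominate B (column Y: 1 ≤ 3)
  B vs A: [2 vs 5, 3 vs 1] → B does not strictly dominate A (column X: 2 ≤ 5)
No single strategy strictly dominates all others → no strictly dominant strategy.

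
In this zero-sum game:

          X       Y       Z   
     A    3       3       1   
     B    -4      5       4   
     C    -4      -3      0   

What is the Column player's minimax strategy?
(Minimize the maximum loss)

Column should play X, value = 3

Work:
Column player minimizes Row's maximum payoff:
Column X: max payoff to Row = 3
Column Y: max payoff to Row = 5
Column Z: max payoff to Row = 4
Minimum is 3, achieved by column X.
Minimax strategy: X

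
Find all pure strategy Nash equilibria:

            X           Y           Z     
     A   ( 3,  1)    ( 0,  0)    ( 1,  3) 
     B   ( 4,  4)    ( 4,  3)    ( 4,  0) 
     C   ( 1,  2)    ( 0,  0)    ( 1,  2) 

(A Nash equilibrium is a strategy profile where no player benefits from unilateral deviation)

Nash equilibrium: (B, X)

Work:
Best responses:
  P1 vs X: payoffs [3, 4, 1] → best response B (payoff 4)
  P1 vs Y: payoffs [0, 4, 0] → best response B (payoff 4)
  P1 vs Z: payoffs [1, 4, 1] → best response B (payoff 4)
  P2 vs A: payoffs [1, 0, 3] → best response Z (payoff 3)
  P2 vs B: payoffs [4, 3, 0] → best response X (payoff 4)
  P2 vs C: payoffs [2, 0, 2] → best response X/Z (payoff 2)
Mutual best responses: (B,X) → Nash equilibria.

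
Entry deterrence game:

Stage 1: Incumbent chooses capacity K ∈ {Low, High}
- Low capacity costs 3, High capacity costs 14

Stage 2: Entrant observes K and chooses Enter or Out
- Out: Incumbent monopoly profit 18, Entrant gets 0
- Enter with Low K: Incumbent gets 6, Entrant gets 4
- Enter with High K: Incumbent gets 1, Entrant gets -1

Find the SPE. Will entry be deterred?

SPE: (High, Enter|Low, Out|High); Entry deterred. Incumbent net profit = 4

Work:
After Low K: Entrant enters (4 > 0)
After High K: Entrant stays out (-1 < 0)
Incumbent: Low → 6−3=3, High → 18−14=4
Incumbent chooses High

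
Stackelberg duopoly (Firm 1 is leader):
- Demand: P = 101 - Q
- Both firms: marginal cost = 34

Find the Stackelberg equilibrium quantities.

q₁* (leader) = 33.5, q₂* (follower) = 16.75

Work:
Follower's reaction: q₂ = (a - c - q₁)/2
Leader substitutes: π₁ = q₁·(a - q₁ - (a-c-q₁)/2 - c)
FOC: q₁* = (101 - 34)/2 = 33.50
Then: q₂* = (101 - 34 - 33.5)/2 = 16.75
Leader has first-mover advantage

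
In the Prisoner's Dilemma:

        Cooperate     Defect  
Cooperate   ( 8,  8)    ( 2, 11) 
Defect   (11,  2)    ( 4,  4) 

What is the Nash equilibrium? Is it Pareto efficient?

(Defect, Defect) is NE; not Pareto efficient

Work:
Defect dominates Cooperate for both players:
If P2 cooperates: Defect (11) > Cooperate (8)
If P2 defects: Defect (4) > Cooperate (2)
NE: (Defect, Defect) with payoff (4, 4)
But (Cooperate, Cooperate) = (8, 8) Pareto dominates (4, 4)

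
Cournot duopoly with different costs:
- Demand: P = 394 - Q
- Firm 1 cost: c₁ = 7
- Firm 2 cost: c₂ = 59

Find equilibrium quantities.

q₁* = 146.33, q₂* = 94.33

Work:
Reaction: q₁ = (394 - 7 - q₂)/2
Reaction: q₂ = (394 - 59 - q₁)/2
Solve simultaneously:
q₁* = (394 - 2×7 + 59)/3 = 146.33
q₂* = (394 - 2×59 + 7)/3 = 94.33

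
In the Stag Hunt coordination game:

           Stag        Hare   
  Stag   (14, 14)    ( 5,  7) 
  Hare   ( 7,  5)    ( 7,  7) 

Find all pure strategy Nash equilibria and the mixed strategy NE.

Pure NE: (Stag, Stag) and (Hare, Hare); Mixed NE: p = 0.2222, q = 0.2222

Work:
Check pure NE:
(Stag, Stag): (14, 14) - no unilateral deviation beneficial
(Hare, Hare): (7, 7) - no unilateral deviation beneficial
Mixed NE: P1 plays Stag with p = 0.2222, P2 plays Stag with q = 0.2222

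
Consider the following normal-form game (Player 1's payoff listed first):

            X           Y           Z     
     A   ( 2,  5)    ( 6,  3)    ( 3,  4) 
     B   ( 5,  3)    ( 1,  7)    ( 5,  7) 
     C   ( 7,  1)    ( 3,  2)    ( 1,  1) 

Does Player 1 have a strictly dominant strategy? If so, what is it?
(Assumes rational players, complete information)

No strictly dominant strategy exists for Player 1

Work:
A strategy strictly dominates another if it gives a strictly higher payoff against every opponent action. Compare each pair of P1's strategies column-by-column:
  A vs B: [2 vs 5, 6 vs 1, 3 vs 5] → A does not strictly dominate B (column X: 2 ≤ 5)
  A vs C: [2 vs 7, 6 vs 3, 3 vs 1] → A does not strictly dominate C (column X: 2 ≤ 7)
  B vs A: [5 vs 2, 1 vs 6, 5 vs 3] → B does not strictly dominate A (column Y: 1 ≤ 6)
  B vs C: [5 vs 7, 1 vs 3, 5 vs 1] → B does not strictly dominate C (column X: 5 ≤ 7)
  C vs A: [7 vs 2, 3 vs 6, 1 vs 3] → C does not strictly dominate A (column Y: 3 ≤ 6)
  C vs B: [7 vs 5, 3 vs 1, 1 vs 5] → C does not strictly dominate B (column Z: 1 ≤ 5)
No single strategy strictly dominates all others → no strictly dominant strategy.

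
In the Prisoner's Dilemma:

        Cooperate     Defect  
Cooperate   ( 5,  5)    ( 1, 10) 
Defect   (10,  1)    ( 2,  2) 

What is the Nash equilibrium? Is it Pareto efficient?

(Defect, Defect) is NE; not Pareto efficient

Work:
Defect dominates Cooperate for both players:
If P2 cooperates: Defect (10) > Cooperate (5)
If P2 defects: Defect (2) > Cooperate (1)
NE: (Defect, Defect) with payoff (2, 2)
But (Cooperate, Cooperate) = (5, 5) Pareto dominates (2, 2)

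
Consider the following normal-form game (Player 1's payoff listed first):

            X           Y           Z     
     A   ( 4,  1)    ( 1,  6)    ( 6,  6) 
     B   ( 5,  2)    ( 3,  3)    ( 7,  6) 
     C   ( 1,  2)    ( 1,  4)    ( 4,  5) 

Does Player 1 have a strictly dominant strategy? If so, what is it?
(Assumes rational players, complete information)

Yes, Player 1's strictly dominant strategy is B

Work:
A strategy strictly dominates another if it gives a strictly higher payoff against every opponent action. Compare each pair of P1's strategies column-by-column:
  A vs B: [4 vs 5, 1 vs 3, 6 vs 7] → A does not strictly dominate B (column X: 4 ≤ 5)
  A vs C: [4 vs 1, 1 vs 1, 6 vs 4] → A does not strictly dominate C (column Y: 1 ≤ 1)
  B vs A: [5 vs 4, 3 vs 1, 7 vs 6] → B strictly dominates A
  B vs C: [5 vs 1, 3 vs 1, 7 vs 4] → B strictly dominates C
  C vs A: [1 vs 4, 1 vs 1, 4 vs 6] → C does not strictly dominate A (column X: 1 ≤ 4)
  C vs B: [1 vs 5, 1 vs 3, 4 vs 7] → C does not strictly dominate B (column X: 1 ≤ 5)
B strictly dominates every other strategy → strictly dominant.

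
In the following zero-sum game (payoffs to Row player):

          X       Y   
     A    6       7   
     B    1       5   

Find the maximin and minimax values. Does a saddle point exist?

Maximin = 6, Minimax = 6, Saddle: True

Work:
Row minimums: [6, 1] → maximin = 6
Column maximums: [6, 7] → minimax = 6
Saddle point exists! Game value = 6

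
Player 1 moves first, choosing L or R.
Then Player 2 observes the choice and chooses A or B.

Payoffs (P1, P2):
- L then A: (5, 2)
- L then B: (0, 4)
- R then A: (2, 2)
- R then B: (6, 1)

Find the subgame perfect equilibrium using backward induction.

P1 plays R, P2 plays B after L and A after R; Payoff (2, 2)

Work:
Backward induction:
After L: P2 chooses B → P1 gets 0
After R: P2 chooses A → P1 gets 2
P1 chooses R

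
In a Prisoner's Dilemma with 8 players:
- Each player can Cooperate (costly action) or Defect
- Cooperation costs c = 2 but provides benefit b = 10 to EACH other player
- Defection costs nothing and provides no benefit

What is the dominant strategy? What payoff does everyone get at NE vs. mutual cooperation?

Dominant: Defect; NE payoff = 0; Coop payoff = 68

Work:
Defect dominates (saves cost c = 2, benefit to others is external)
NE: All defect → everyone gets 0
If all cooperate: each receives (7)×10 - 2 = 68
Social dilemma: 68 > 0 but NE gives 0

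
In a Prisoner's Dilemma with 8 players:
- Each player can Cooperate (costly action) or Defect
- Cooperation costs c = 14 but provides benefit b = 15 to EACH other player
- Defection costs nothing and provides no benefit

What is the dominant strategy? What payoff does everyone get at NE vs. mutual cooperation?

Dominant: Defect; NE payoff = 0; Coop payoff = 91

Work:
Defect dominates (saves cost c = 14, benefit to others is external)
NE: All defect → everyone gets 0
If all cooperate: each receives (7)×15 - 14 = 91
Social dilemma: 91 > 0 but NE gives 0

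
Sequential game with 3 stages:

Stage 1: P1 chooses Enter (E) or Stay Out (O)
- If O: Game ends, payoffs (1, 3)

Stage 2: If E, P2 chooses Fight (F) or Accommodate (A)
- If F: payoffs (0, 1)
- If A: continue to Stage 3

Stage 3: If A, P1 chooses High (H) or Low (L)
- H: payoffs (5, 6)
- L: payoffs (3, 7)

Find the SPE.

SPE: (E, A, H); Outcome (5, 6)

Work:
Stage 3: P1 chooses H (5 vs 3)
Stage 2: P2: F->1, A->6 (anticipating H). Choose A
Stage 1: P1: O->1, E->5 (anticipating A, H). Choose E
SPE path: E -> A -> H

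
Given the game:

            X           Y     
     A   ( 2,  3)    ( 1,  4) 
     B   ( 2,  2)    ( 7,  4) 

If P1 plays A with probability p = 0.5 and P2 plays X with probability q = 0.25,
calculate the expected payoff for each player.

E[P1] = 3.5, E[P2] = 3.625

Work:
E[P1] = p·q·π₁(A,X) + p·(1-q)·π₁(A,Y) + (1-p)·q·π₁(B,X) + (1-p)·(1-q)·π₁(B,Y)
= 0.5·0.25·2 + 0.5·0.75·1 + 0.5·0.25·2 + 0.5·0.75·7
= 3.5

E[P2] = 3.625 (similar calculation)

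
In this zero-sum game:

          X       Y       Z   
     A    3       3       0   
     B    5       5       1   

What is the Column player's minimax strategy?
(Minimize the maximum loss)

Column should play Z, value = 1

Work:
Column player minimizes Row's maximum payoff:
Column X: max payoff to Row = 5
Column Y: max payoff to Row = 5
Column Z: max payoff to Row = 1
Minimum is 1, achieved by column Z.
Minimax strategy: Z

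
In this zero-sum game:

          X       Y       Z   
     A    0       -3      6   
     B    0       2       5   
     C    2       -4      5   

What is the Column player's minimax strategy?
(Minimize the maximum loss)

Column should play X or Y (all achieve the minimum), value = 2

Work:
Column player minimizes Row's maximum payoff:
Column X: max payoff to Row = 2
Column Y: max payoff to Row = 2
Column Z: max payoff to Row = 6
Minimum is 2, achieved by columns X, Y (tied).
Each of X or Y is a minimax strategy.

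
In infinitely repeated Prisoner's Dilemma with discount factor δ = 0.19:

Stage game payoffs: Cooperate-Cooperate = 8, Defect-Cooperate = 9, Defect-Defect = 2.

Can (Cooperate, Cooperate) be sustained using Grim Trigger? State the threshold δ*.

δ* = 0.1429; since δ = 0.19 ≥ 0.1429, cooperation can be sustained

Work:
For Grim Trigger:
Cooperate forever: 8/(1-δ)
Defect then punished: 9 + 2·δ/(1-δ)
Need: 8/(1-δ) ≥ 9 + 2·δ/(1-δ)
Solving: δ ≥ (T-R)/(T-P) = (9-8)/(9-2) = 0.1429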